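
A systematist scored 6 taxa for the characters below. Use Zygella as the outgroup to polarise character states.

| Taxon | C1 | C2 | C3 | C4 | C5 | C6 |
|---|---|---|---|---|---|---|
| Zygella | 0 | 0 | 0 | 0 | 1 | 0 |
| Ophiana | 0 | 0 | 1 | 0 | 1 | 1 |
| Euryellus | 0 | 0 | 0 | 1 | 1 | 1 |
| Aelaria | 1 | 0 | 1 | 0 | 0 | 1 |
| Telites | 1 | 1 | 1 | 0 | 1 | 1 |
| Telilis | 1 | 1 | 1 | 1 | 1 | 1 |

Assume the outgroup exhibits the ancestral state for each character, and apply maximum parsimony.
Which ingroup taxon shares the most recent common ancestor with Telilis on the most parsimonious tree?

Telites

Character polarity is set by the outgroup: the derived state is whichever differs from the outgroup's state, so for C5 the derived state is '0', and for the remaining characters it is '1'.
Only Aelaria, Telilis, and Telites show the derived state '1' for C1, supporting them as a clade.
Only Telilis and Telites show the derived state '1' for C2, supporting them as a clade.
C3 (derived state '1') is shared by Aelaria, Ophiana, Telilis, and Telites — a synapomorphy uniting that clade.
C4 groups Euryellus and Telilis, which is incompatible with the clades supported by the remaining characters; treating it as convergent (homoplasy) costs fewer steps than any alternative tree.
C5 (derived state '0') is unique to Aelaria (autapomorphy; uninformative for grouping).
C6 (derived state '1') is shared by all ingroup taxa — unites the whole ingroup.
Most parsimonious ingroup topology: ((Ophiana,(Aelaria,(Telites,Telilis))),Euryellus).
Telilis and Telites form a cherry on this tree, so they are sister taxa.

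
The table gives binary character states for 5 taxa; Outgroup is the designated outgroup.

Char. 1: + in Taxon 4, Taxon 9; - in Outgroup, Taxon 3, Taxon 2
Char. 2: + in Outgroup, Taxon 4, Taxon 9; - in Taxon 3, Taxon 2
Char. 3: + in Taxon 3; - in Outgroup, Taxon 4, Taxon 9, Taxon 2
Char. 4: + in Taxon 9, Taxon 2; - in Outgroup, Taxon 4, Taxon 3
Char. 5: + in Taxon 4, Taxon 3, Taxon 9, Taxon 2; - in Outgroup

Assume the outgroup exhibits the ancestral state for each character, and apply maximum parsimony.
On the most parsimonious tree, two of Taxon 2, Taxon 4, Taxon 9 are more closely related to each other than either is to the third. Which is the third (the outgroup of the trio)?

Taxon 2

Character polarity is set by the outgroup: the derived state is whichever differs from the outgroup's state, so for Char. 2 the derived state is '-', and for the remaining characters it is '+'.
Char. 1: derived state '+' in Taxon 4 and Taxon 9 only — synapomorphy for {Taxon 4, Taxon 9}.
Char. 2: derived state '-' in Taxon 2 and Taxon 3 only — synapomorphy for {Taxon 2, Taxon 3}.
Char. 3 (derived state '+') is unique to Taxon 3 (autapomorphy; uninformative for grouping).
Char. 4 groups Taxon 2 and Taxon 9, which is incompatible with the clades supported by the remaining characters; treating it as convergent (homoplasy) costs fewer steps than any alternative tree.
All ingroup taxa share the derived state '+' for Char. 5; it defines the ingroup but does not resolve relationships within it.
Most parsimonious ingroup topology: ((Taxon 4,Taxon 9),(Taxon 3,Taxon 2)).
Taxon 9 and Taxon 4 share a more recent common ancestor with each other than either does with Taxon 2, so Taxon 2 is the least closely related of the three.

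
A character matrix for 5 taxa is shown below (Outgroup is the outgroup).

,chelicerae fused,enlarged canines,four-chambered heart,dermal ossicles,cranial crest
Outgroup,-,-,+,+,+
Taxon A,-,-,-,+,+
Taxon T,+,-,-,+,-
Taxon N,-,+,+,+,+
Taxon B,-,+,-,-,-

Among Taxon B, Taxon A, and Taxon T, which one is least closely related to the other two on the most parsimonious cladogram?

Taxon A

Character polarity is set by the outgroup: the derived state is whichever differs from the outgroup's state, so for four-chambered heart, dermal ossicles, cranial crest the derived state is '-', and for the remaining characters it is '+'.
chelicerae fused (derived state '+') is unique to Taxon T (autapomorphy; uninformative for grouping).
enlarged canines groups Taxon B and Taxon N, which is incompatible with the clades supported by the remaining characters; treating it as convergent (homoplasy) costs fewer steps than any alternative tree.
four-chambered heart: derived state '-' in Taxon A, Taxon B, and Taxon T only — synapomorphy for {Taxon A, Taxon B, Taxon T}.
dermal ossicles (derived state '-') is unique to Taxon B (autapomorphy; uninformative for grouping).
Only Taxon B and Taxon T show the derived state '-' for cranial crest, supporting them as a clade.
Most parsimonious ingroup topology: ((Taxon A,(Taxon T,Taxon B)),Taxon N).
Taxon T and Taxon B share a more recent common ancestor with each other than either does with Taxon A, so Taxon A is the least closely related of the three.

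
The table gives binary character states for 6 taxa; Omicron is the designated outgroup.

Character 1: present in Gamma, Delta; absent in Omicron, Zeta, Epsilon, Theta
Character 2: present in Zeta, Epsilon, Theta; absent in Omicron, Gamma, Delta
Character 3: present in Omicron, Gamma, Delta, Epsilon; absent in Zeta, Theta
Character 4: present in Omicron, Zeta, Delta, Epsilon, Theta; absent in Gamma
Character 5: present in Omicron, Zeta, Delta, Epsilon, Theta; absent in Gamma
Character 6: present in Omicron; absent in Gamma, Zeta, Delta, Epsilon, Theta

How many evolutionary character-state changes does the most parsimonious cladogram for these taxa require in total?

Character polarity is set by the outgroup: the derived state is whichever differs from the outgroup's state, so for Character 3, Character 4, Character 5, Character 6 the derived state is 'absent', and for the remaining characters it is 'present'.
Only Delta and Gamma show the derived state 'present' for Character 1, supporting them as a clade.
Only Epsilon, Theta, and Zeta show the derived state 'present' for Character 2, supporting them as a clade.
Character 3 (derived state 'absent') is shared by Theta and Zeta — a synapomorphy uniting that clade.
Character 4 (derived state 'absent') is unique to Gamma (autapomorphy; uninformative for grouping).
Character 5: derived state 'absent' in Gamma only — an autapomorphy, so it tells us nothing about relationships among taxa.
All ingroup taxa share the derived state 'absent' for Character 6; it defines the ingroup but does not resolve relationships within it.
Most parsimonious ingroup topology: ((Gamma,Delta),((Zeta,Theta),Epsilon)).
Changes per character on this tree: Character 1: 1; Character 2: 1; Character 3: 1; Character 4: 1; Character 5: 1; Character 6: 1.
Total = 6.

6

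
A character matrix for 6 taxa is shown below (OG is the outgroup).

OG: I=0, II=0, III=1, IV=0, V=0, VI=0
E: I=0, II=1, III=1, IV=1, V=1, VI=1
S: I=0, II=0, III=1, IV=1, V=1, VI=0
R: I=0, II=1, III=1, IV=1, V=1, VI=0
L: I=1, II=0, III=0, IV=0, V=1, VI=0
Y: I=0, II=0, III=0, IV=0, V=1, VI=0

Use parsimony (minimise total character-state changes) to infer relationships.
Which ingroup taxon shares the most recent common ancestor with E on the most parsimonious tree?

Character polarity is set by the outgroup: the derived state is whichever differs from the outgroup's state, so for III the derived state is '0', and for the remaining characters it is '1'.
I: derived state '1' in L only — an autapomorphy, so it tells us nothing about relationships among taxa.
Only E and R show the derived state '1' for II, supporting them as a clade.
III (derived state '0') is shared by L and Y — a synapomorphy uniting that clade.
IV (derived state '1') is shared by E, R, and S — a synapomorphy uniting that clade.
V (derived state '1') is shared by all ingroup taxa — unites the whole ingroup.
VI (derived state '1') is unique to E (autapomorphy; uninformative for grouping).
Most parsimonious ingroup topology: (((E,R),S),(L,Y)).
E and R form a cherry on this tree, so they are sister taxa.

R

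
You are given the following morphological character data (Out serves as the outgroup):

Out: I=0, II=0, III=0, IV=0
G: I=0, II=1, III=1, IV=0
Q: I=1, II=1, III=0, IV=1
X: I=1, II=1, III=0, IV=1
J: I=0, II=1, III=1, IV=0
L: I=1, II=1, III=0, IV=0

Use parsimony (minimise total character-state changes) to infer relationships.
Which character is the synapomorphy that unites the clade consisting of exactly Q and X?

The outgroup has state '0' for every character, so '1' is the derived state throughout.
I (derived state '1') is shared by L, Q, and X — a synapomorphy uniting that clade.
II (derived state '1') is shared by all ingroup taxa — unites the whole ingroup.
III: derived state '1' in G and J only — synapomorphy for {G, J}.
IV (derived state '1') is shared by Q and X — a synapomorphy uniting that clade.
Most parsimonious ingroup topology: ((G,J),((Q,X),L)).
The clade {Q, X} is supported by IV: its derived state '1' occurs in exactly those taxa and in no other taxon (including the outgroup).

IV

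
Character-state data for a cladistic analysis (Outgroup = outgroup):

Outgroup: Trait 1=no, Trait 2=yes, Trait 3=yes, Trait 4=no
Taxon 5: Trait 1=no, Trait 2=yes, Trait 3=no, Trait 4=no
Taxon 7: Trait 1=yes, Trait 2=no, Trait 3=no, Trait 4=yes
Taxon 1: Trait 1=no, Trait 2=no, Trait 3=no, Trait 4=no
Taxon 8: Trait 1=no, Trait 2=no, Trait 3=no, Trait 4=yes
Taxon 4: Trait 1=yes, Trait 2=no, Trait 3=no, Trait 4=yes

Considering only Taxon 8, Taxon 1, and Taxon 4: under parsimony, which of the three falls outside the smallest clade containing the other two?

Taxon 1

Character polarity is set by the outgroup: the derived state is whichever differs from the outgroup's state, so for Trait 2, Trait 3 the derived state is 'no', and for the remaining characters it is 'yes'.
Only Taxon 4 and Taxon 7 show the derived state 'yes' for Trait 1, supporting them as a clade.
Trait 2: derived state 'no' in Taxon 1, Taxon 4, Taxon 7, and Taxon 8 only — synapomorphy for {Taxon 1, Taxon 4, Taxon 7, Taxon 8}.
Trait 3 (derived state 'no') is shared by all ingroup taxa — unites the whole ingroup.
Only Taxon 4, Taxon 7, and Taxon 8 show the derived state 'yes' for Trait 4, supporting them as a clade.
Most parsimonious ingroup topology: (Taxon 5,(((Taxon 7,Taxon 4),Taxon 8),Taxon 1)).
Taxon 8 and Taxon 4 share a more recent common ancestor with each other than either does with Taxon 1, so Taxon 1 is the least closely related of the three.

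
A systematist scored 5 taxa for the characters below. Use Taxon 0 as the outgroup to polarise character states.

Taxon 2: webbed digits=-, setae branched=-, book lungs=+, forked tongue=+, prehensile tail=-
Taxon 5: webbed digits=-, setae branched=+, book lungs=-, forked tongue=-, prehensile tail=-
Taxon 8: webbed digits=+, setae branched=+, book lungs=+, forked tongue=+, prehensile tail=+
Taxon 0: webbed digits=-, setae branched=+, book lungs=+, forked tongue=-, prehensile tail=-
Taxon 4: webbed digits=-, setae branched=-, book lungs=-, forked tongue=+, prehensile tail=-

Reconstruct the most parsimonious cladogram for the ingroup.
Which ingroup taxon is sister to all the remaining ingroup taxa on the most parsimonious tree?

Taxon 5

Character polarity is set by the outgroup: the derived state is whichever differs from the outgroup's state, so for setae branched, book lungs the derived state is '-', and for the remaining characters it is '+'.
webbed digits: derived state '+' in Taxon 8 only — an autapomorphy, so it tells us nothing about relationships among taxa.
Only Taxon 2 and Taxon 4 show the derived state '-' for setae branched, supporting them as a clade.
book lungs (state '-') occurs in Taxon 4 and Taxon 5 but conflicts with the nesting implied by the other characters — most parsimoniously interpreted as homoplasy.
forked tongue (derived state '+') is shared by Taxon 2, Taxon 4, and Taxon 8 — a synapomorphy uniting that clade.
prehensile tail: derived state '+' in Taxon 8 only — an autapomorphy, so it tells us nothing about relationships among taxa.
Most parsimonious ingroup topology: (((Taxon 4,Taxon 2),Taxon 8),Taxon 5).
Taxon 5 is sister to the clade containing all other ingroup taxa, so it is the earliest-diverging (most basal) ingroup lineage.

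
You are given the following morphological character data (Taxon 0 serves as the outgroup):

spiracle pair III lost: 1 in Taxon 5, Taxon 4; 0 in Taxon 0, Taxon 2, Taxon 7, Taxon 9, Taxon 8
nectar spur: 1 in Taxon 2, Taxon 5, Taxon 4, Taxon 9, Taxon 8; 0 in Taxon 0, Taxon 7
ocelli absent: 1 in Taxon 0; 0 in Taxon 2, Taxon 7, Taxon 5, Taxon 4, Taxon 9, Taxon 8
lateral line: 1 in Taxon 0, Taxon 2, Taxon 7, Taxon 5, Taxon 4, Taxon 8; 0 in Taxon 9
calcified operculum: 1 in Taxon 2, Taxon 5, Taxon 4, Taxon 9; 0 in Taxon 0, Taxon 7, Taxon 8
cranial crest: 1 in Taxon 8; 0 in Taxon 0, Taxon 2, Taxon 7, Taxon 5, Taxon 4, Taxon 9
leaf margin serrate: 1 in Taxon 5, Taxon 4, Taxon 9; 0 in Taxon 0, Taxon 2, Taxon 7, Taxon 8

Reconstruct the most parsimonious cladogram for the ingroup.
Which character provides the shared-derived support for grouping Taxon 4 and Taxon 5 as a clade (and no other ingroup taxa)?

spiracle pair III lost

Character polarity is set by the outgroup: the derived state is whichever differs from the outgroup's state, so for ocelli absent, lateral line the derived state is '0', and for the remaining characters it is '1'.
spiracle pair III lost: derived state '1' in Taxon 4 and Taxon 5 only — synapomorphy for {Taxon 4, Taxon 5}.
Only Taxon 2, Taxon 4, Taxon 5, Taxon 8, and Taxon 9 show the derived state '1' for nectar spur, supporting them as a clade.
ocelli absent (derived state '0') is shared by all ingroup taxa — unites the whole ingroup.
lateral line: derived state '0' in Taxon 9 only — an autapomorphy, so it tells us nothing about relationships among taxa.
Only Taxon 2, Taxon 4, Taxon 5, and Taxon 9 show the derived state '1' for calcified operculum, supporting them as a clade.
cranial crest (derived state '1') is unique to Taxon 8 (autapomorphy; uninformative for grouping).
leaf margin serrate: derived state '1' in Taxon 4, Taxon 5, and Taxon 9 only — synapomorphy for {Taxon 4, Taxon 5, Taxon 9}.
Most parsimonious ingroup topology: (((Taxon 2,((Taxon 5,Taxon 4),Taxon 9)),Taxon 8),Taxon 7).
The clade {Taxon 4, Taxon 5} is supported by spiracle pair III lost: its derived state '1' occurs in exactly those taxa and in no other taxon (including the outgroup).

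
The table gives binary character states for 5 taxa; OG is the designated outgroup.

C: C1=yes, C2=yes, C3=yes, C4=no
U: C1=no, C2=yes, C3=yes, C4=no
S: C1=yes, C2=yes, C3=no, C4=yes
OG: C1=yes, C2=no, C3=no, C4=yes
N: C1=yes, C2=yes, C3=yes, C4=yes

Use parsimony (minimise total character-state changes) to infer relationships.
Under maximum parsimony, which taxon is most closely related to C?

Character polarity is set by the outgroup: the derived state is whichever differs from the outgroup's state, so for C1, C4 the derived state is 'no', and for the remaining characters it is 'yes'.
C1: derived state 'no' in U only — an autapomorphy, so it tells us nothing about relationships among taxa.
All ingroup taxa share the derived state 'yes' for C2; it defines the ingroup but does not resolve relationships within it.
C3 (derived state 'yes') is shared by C, N, and U — a synapomorphy uniting that clade.
C4: derived state 'no' in C and U only — synapomorphy for {C, U}.
Most parsimonious ingroup topology: (S,((U,C),N)).
C and U form a cherry on this tree, so they are sister taxa.

U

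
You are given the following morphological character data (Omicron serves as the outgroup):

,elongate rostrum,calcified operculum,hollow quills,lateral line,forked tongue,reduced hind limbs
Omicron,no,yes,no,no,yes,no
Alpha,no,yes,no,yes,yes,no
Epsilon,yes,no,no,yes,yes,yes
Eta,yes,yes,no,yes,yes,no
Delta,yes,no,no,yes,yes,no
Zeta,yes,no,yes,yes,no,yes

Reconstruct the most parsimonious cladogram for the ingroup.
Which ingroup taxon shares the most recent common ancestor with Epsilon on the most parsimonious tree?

Character polarity is set by the outgroup: the derived state is whichever differs from the outgroup's state, so for calcified operculum, forked tongue the derived state is 'no', and for the remaining characters it is 'yes'.
Only Delta, Epsilon, Eta, and Zeta show the derived state 'yes' for elongate rostrum, supporting them as a clade.
calcified operculum (derived state 'no') is shared by Delta, Epsilon, and Zeta — a synapomorphy uniting that clade.
hollow quills: derived state 'yes' in Zeta only — an autapomorphy, so it tells us nothing about relationships among taxa.
lateral line (derived state 'yes') is shared by all ingroup taxa — unites the whole ingroup.
forked tongue: derived state 'no' in Zeta only — an autapomorphy, so it tells us nothing about relationships among taxa.
reduced hind limbs: derived state 'yes' in Epsilon and Zeta only — synapomorphy for {Epsilon, Zeta}.
Most parsimonious ingroup topology: (Alpha,(((Epsilon,Zeta),Delta),Eta)).
Epsilon and Zeta form a cherry on this tree, so they are sister taxa.

Zeta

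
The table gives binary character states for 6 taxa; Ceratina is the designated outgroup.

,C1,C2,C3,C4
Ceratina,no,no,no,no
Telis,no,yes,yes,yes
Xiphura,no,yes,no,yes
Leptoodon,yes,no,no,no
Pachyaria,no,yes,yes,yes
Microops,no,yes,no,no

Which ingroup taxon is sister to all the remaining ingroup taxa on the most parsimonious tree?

The outgroup has state 'no' for every character, so 'yes' is the derived state throughout.
C1 (derived state 'yes') is unique to Leptoodon (autapomorphy; uninformative for grouping).
C2 (derived state 'yes') is shared by Microops, Pachyaria, Telis, and Xiphura — a synapomorphy uniting that clade.
Only Pachyaria and Telis show the derived state 'yes' for C3, supporting them as a clade.
C4: derived state 'yes' in Pachyaria, Telis, and Xiphura only — synapomorphy for {Pachyaria, Telis, Xiphura}.
Most parsimonious ingroup topology: ((((Telis,Pachyaria),Xiphura),Microops),Leptoodon).
Leptoodon is sister to the clade containing all other ingroup taxa, so it is the earliest-diverging (most basal) ingroup lineage.

Leptoodon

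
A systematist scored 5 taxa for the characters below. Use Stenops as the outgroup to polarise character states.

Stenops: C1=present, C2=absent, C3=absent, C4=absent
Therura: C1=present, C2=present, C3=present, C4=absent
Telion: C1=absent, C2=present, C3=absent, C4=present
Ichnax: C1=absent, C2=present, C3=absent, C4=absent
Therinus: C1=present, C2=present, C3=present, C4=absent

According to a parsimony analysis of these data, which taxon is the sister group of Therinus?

Therura

Character polarity is set by the outgroup: the derived state is whichever differs from the outgroup's state, so for C1 the derived state is 'absent', and for the remaining characters it is 'present'.
Only Ichnax and Telion show the derived state 'absent' for C1, supporting them as a clade.
C2 (derived state 'present') is shared by all ingroup taxa — unites the whole ingroup.
C3 (derived state 'present') is shared by Therinus and Therura — a synapomorphy uniting that clade.
C4 (derived state 'present') is unique to Telion (autapomorphy; uninformative for grouping).
Most parsimonious ingroup topology: ((Therura,Therinus),(Telion,Ichnax)).
Therinus and Therura form a cherry on this tree, so they are sister taxa.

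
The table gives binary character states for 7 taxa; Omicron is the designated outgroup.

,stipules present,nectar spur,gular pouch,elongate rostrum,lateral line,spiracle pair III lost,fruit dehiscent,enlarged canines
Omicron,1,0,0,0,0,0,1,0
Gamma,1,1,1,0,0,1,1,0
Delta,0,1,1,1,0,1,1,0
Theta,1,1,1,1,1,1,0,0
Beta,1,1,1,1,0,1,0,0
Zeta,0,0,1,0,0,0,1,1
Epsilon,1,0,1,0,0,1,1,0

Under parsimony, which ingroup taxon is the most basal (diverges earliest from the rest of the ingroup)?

Character polarity is set by the outgroup: the derived state is whichever differs from the outgroup's state, so for stipules present, fruit dehiscent the derived state is '0', and for the remaining characters it is '1'.
stipules present groups Delta and Zeta, which is incompatible with the clades supported by the remaining characters; treating it as convergent (homoplasy) costs fewer steps than any alternative tree.
nectar spur (derived state '1') is shared by Beta, Delta, Gamma, and Theta — a synapomorphy uniting that clade.
All ingroup taxa share the derived state '1' for gular pouch; it defines the ingroup but does not resolve relationships within it.
elongate rostrum: derived state '1' in Beta, Delta, and Theta only — synapomorphy for {Beta, Delta, Theta}.
lateral line: derived state '1' in Theta only — an autapomorphy, so it tells us nothing about relationships among taxa.
spiracle pair III lost: derived state '1' in Beta, Delta, Epsilon, Gamma, and Theta only — synapomorphy for {Beta, Delta, Epsilon, Gamma, Theta}.
fruit dehiscent: derived state '0' in Beta and Theta only — synapomorphy for {Beta, Theta}.
enlarged canines: derived state '1' in Zeta only — an autapomorphy, so it tells us nothing about relationships among taxa.
Most parsimonious ingroup topology: (((Gamma,(Delta,(Theta,Beta))),Epsilon),Zeta).
Zeta is sister to the clade containing all other ingroup taxa, so it is the earliest-diverging (most basal) ingroup lineage.

Zeta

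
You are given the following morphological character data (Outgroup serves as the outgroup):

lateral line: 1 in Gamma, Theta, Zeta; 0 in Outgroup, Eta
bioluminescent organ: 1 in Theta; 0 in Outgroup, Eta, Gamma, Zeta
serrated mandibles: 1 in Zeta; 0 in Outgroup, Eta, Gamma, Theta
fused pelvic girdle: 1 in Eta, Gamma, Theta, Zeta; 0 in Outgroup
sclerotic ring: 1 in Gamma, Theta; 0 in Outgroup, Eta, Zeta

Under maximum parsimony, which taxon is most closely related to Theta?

The outgroup has state '0' for every character, so '1' is the derived state throughout.
Only Gamma, Theta, and Zeta show the derived state '1' for lateral line, supporting them as a clade.
bioluminescent organ (derived state '1') is unique to Theta (autapomorphy; uninformative for grouping).
serrated mandibles (derived state '1') is unique to Zeta (autapomorphy; uninformative for grouping).
All ingroup taxa share the derived state '1' for fused pelvic girdle; it defines the ingroup but does not resolve relationships within it.
sclerotic ring (derived state '1') is shared by Gamma and Theta — a synapomorphy uniting that clade.
Most parsimonious ingroup topology: (Eta,((Gamma,Theta),Zeta)).
Theta and Gamma form a cherry on this tree, so they are sister taxa.

Gamma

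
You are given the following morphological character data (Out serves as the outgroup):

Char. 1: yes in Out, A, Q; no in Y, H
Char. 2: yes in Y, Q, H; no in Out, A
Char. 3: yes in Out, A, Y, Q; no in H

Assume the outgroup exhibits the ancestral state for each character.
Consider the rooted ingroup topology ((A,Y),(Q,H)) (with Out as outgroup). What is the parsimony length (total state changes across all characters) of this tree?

5

Map each character onto ((A,Y),(Q,H)) (rooted by Out) and count the minimum state changes it requires (Fitch parsimony):
Char. 1: 2; Char. 2: 2; Char. 3: 1.
Total tree length = 5.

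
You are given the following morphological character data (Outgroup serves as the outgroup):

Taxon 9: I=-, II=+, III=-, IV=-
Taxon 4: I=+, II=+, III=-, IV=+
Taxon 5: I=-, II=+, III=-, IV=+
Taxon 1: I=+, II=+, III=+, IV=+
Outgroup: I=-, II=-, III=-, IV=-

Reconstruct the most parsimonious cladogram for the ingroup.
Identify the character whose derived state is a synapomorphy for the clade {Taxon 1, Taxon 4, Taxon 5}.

IV

The outgroup has state '-' for every character, so '+' is the derived state throughout.
Only Taxon 1 and Taxon 4 show the derived state '+' for I, supporting them as a clade.
II (derived state '+') is shared by all ingroup taxa — unites the whole ingroup.
III (derived state '+') is unique to Taxon 1 (autapomorphy; uninformative for grouping).
IV (derived state '+') is shared by Taxon 1, Taxon 4, and Taxon 5 — a synapomorphy uniting that clade.
Most parsimonious ingroup topology: (((Taxon 4,Taxon 1),Taxon 5),Taxon 9).
The clade {Taxon 1, Taxon 4, Taxon 5} is supported by IV: its derived state '+' occurs in exactly those taxa and in no other taxon (including the outgroup).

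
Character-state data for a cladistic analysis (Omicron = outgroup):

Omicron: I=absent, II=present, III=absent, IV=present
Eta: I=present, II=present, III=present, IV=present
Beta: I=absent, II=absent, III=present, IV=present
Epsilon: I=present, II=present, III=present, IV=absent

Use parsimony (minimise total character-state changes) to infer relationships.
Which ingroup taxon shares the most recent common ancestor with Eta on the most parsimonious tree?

Epsilon

Character polarity is set by the outgroup: the derived state is whichever differs from the outgroup's state, so for II, IV the derived state is 'absent', and for the remaining characters it is 'present'.
I: derived state 'present' in Epsilon and Eta only — synapomorphy for {Epsilon, Eta}.
II (derived state 'absent') is unique to Beta (autapomorphy; uninformative for grouping).
III (derived state 'present') is shared by all ingroup taxa — unites the whole ingroup.
IV (derived state 'absent') is unique to Epsilon (autapomorphy; uninformative for grouping).
Most parsimonious ingroup topology: ((Eta,Epsilon),Beta).
Eta and Epsilon form a cherry on this tree, so they are sister taxa.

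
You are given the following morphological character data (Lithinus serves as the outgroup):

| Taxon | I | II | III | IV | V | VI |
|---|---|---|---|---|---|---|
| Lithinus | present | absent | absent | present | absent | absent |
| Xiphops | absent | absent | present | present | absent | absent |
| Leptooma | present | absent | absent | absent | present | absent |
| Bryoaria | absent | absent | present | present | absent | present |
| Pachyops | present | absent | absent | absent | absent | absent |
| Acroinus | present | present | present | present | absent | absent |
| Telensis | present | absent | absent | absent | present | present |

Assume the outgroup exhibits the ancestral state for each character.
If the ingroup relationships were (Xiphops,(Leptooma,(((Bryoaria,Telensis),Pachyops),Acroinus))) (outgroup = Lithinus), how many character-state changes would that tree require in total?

Map each character onto (Xiphops,(Leptooma,(((Bryoaria,Telensis),Pachyops),Acroinus))) (rooted by Lithinus) and count the minimum state changes it requires (Fitch parsimony):
I: 2; II: 1; III: 3; IV: 3; V: 2; VI: 1.
Total tree length = 12.

12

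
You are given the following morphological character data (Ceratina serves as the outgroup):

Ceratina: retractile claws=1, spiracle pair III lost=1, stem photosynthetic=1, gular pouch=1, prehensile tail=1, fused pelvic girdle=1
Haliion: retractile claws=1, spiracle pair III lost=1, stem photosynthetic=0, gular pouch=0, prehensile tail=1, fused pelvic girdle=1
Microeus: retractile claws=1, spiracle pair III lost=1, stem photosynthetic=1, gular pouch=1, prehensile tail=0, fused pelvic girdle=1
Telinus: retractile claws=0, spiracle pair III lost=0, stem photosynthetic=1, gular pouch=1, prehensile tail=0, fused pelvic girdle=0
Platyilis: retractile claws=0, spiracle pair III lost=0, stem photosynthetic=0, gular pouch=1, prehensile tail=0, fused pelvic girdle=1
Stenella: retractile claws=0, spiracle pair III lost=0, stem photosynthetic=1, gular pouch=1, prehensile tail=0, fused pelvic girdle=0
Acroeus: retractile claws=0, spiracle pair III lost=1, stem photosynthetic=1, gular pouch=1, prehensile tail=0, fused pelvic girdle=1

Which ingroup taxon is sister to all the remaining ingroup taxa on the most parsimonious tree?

The outgroup has state '1' for every character, so '0' is the derived state throughout.
retractile claws: derived state '0' in Acroeus, Platyilis, Stenella, and Telinus only — synapomorphy for {Acroeus, Platyilis, Stenella, Telinus}.
spiracle pair III lost: derived state '0' in Platyilis, Stenella, and Telinus only — synapomorphy for {Platyilis, Stenella, Telinus}.
stem photosynthetic (state '0') occurs in Haliion and Platyilis but conflicts with the nesting implied by the other characters — most parsimoniously interpreted as homoplasy.
gular pouch: derived state '0' in Haliion only — an autapomorphy, so it tells us nothing about relationships among taxa.
Only Acroeus, Microeus, Platyilis, Stenella, and Telinus show the derived state '0' for prehensile tail, supporting them as a clade.
fused pelvic girdle (derived state '0') is shared by Stenella and Telinus — a synapomorphy uniting that clade.
Most parsimonious ingroup topology: (Haliion,(Microeus,(((Telinus,Stenella),Platyilis),Acroeus))).
Haliion is sister to the clade containing all other ingroup taxa, so it is the earliest-diverging (most basal) ingroup lineage.

Haliion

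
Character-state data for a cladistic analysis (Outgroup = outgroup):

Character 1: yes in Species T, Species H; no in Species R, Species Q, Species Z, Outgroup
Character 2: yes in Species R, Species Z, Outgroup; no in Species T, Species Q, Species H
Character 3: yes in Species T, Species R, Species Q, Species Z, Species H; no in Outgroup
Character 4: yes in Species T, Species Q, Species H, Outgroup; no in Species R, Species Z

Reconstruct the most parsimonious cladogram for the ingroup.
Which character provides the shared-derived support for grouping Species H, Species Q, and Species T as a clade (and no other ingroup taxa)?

Character 2

Character polarity is set by the outgroup: the derived state is whichever differs from the outgroup's state, so for Character 2, Character 4 the derived state is 'no', and for the remaining characters it is 'yes'.
Only Species H and Species T show the derived state 'yes' for Character 1, supporting them as a clade.
Character 2: derived state 'no' in Species H, Species Q, and Species T only — synapomorphy for {Species H, Species Q, Species T}.
All ingroup taxa share the derived state 'yes' for Character 3; it defines the ingroup but does not resolve relationships within it.
Only Species R and Species Z show the derived state 'no' for Character 4, supporting them as a clade.
Most parsimonious ingroup topology: ((Species Q,(Species T,Species H)),(Species Z,Species R)).
The clade {Species H, Species Q, Species T} is supported by Character 2: its derived state 'no' occurs in exactly those taxa and in no other taxon (including the outgroup).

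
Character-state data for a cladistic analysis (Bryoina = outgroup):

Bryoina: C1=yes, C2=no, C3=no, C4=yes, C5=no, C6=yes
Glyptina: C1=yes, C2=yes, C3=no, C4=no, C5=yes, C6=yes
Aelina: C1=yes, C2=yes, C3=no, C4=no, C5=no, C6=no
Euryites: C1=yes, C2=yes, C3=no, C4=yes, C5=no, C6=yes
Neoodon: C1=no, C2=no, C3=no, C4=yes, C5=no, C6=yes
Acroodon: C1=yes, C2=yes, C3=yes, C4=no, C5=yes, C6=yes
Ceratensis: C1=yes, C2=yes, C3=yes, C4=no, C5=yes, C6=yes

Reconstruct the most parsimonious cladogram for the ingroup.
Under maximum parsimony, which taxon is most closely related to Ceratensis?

Acroodon

Character polarity is set by the outgroup: the derived state is whichever differs from the outgroup's state, so for C1, C4, C6 the derived state is 'no', and for the remaining characters it is 'yes'.
C1 (derived state 'no') is unique to Neoodon (autapomorphy; uninformative for grouping).
Only Acroodon, Aelina, Ceratensis, Euryites, and Glyptina show the derived state 'yes' for C2, supporting them as a clade.
C3 (derived state 'yes') is shared by Acroodon and Ceratensis — a synapomorphy uniting that clade.
C4 (derived state 'no') is shared by Acroodon, Aelina, Ceratensis, and Glyptina — a synapomorphy uniting that clade.
Only Acroodon, Ceratensis, and Glyptina show the derived state 'yes' for C5, supporting them as a clade.
C6 (derived state 'no') is unique to Aelina (autapomorphy; uninformative for grouping).
Most parsimonious ingroup topology: ((((Glyptina,(Acroodon,Ceratensis)),Aelina),Euryites),Neoodon).
Ceratensis and Acroodon form a cherry on this tree, so they are sister taxa.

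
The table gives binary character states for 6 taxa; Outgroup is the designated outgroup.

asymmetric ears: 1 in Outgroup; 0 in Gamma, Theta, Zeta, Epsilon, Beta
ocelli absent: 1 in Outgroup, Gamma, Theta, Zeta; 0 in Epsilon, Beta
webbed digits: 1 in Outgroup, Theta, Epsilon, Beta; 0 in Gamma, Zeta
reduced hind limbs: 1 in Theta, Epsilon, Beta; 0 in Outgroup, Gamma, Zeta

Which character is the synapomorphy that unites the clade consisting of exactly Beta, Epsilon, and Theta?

reduced hind limbs

Character polarity is set by the outgroup: the derived state is whichever differs from the outgroup's state, so for asymmetric ears, ocelli absent, webbed digits the derived state is '0', and for the remaining characters it is '1'.
asymmetric ears (derived state '0') is shared by all ingroup taxa — unites the whole ingroup.
Only Beta and Epsilon show the derived state '0' for ocelli absent, supporting them as a clade.
webbed digits: derived state '0' in Gamma and Zeta only — synapomorphy for {Gamma, Zeta}.
reduced hind limbs: derived state '1' in Beta, Epsilon, and Theta only — synapomorphy for {Beta, Epsilon, Theta}.
Most parsimonious ingroup topology: ((Gamma,Zeta),(Theta,(Epsilon,Beta))).
The clade {Beta, Epsilon, Theta} is supported by reduced hind limbs: its derived state '1' occurs in exactly those taxa and in no other taxon (including the outgroup).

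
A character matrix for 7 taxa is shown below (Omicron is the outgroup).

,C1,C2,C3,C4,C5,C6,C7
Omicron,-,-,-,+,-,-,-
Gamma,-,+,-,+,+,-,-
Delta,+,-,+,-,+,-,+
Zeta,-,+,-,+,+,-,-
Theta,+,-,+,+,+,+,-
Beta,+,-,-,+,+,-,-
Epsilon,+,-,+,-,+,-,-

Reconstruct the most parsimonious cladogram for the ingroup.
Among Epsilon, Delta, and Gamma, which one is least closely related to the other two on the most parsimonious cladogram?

Gamma

Character polarity is set by the outgroup: the derived state is whichever differs from the outgroup's state, so for C4 the derived state is '-', and for the remaining characters it is '+'.
C1 (derived state '+') is shared by Beta, Delta, Epsilon, and Theta — a synapomorphy uniting that clade.
C2: derived state '+' in Gamma and Zeta only — synapomorphy for {Gamma, Zeta}.
Only Delta, Epsilon, and Theta show the derived state '+' for C3, supporting them as a clade.
C4: derived state '-' in Delta and Epsilon only — synapomorphy for {Delta, Epsilon}.
C5 (derived state '+') is shared by all ingroup taxa — unites the whole ingroup.
C6 (derived state '+') is unique to Theta (autapomorphy; uninformative for grouping).
C7: derived state '+' in Delta only — an autapomorphy, so it tells us nothing about relationships among taxa.
Most parsimonious ingroup topology: ((Gamma,Zeta),(((Delta,Epsilon),Theta),Beta)).
Epsilon and Delta share a more recent common ancestor with each other than either does with Gamma, so Gamma is the least closely related of the three.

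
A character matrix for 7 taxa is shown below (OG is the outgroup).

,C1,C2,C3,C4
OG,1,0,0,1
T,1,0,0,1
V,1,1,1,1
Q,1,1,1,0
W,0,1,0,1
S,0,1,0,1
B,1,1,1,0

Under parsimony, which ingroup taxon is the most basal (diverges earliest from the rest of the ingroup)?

Character polarity is set by the outgroup: the derived state is whichever differs from the outgroup's state, so for C1, C4 the derived state is '0', and for the remaining characters it is '1'.
C1 (derived state '0') is shared by S and W — a synapomorphy uniting that clade.
C2 (derived state '1') is shared by B, Q, S, V, and W — a synapomorphy uniting that clade.
C3: derived state '1' in B, Q, and V only — synapomorphy for {B, Q, V}.
Only B and Q show the derived state '0' for C4, supporting them as a clade.
Most parsimonious ingroup topology: (T,((V,(Q,B)),(W,S))).
T is sister to the clade containing all other ingroup taxa, so it is the earliest-diverging (most basal) ingroup lineage.

T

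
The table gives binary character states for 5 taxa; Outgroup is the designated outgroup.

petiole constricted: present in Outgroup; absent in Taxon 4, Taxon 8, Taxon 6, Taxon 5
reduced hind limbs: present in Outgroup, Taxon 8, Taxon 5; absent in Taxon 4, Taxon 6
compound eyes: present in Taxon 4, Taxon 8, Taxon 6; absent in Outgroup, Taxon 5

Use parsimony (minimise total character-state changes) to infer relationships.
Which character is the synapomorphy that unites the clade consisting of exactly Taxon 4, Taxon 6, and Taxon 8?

Character polarity is set by the outgroup: the derived state is whichever differs from the outgroup's state, so for petiole constricted, reduced hind limbs the derived state is 'absent', and for the remaining characters it is 'present'.
All ingroup taxa share the derived state 'absent' for petiole constricted; it defines the ingroup but does not resolve relationships within it.
reduced hind limbs: derived state 'absent' in Taxon 4 and Taxon 6 only — synapomorphy for {Taxon 4, Taxon 6}.
compound eyes (derived state 'present') is shared by Taxon 4, Taxon 6, and Taxon 8 — a synapomorphy uniting that clade.
Most parsimonious ingroup topology: (((Taxon 4,Taxon 6),Taxon 8),Taxon 5).
The clade {Taxon 4, Taxon 6, Taxon 8} is supported by compound eyes: its derived state 'present' occurs in exactly those taxa and in no other taxon (including the outgroup).

compound eyes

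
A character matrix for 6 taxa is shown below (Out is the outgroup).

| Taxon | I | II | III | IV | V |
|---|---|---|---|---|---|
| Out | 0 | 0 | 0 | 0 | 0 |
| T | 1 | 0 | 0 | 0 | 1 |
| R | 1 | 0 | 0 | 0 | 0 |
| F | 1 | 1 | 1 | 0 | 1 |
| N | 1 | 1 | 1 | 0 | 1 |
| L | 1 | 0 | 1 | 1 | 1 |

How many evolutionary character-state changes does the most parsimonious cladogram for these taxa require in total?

5

The outgroup has state '0' for every character, so '1' is the derived state throughout.
All ingroup taxa share the derived state '1' for I; it defines the ingroup but does not resolve relationships within it.
Only F and N show the derived state '1' for II, supporting them as a clade.
III (derived state '1') is shared by F, L, and N — a synapomorphy uniting that clade.
IV (derived state '1') is unique to L (autapomorphy; uninformative for grouping).
V (derived state '1') is shared by F, L, N, and T — a synapomorphy uniting that clade.
Most parsimonious ingroup topology: ((T,((F,N),L)),R).
Changes per character on this tree: I: 1; II: 1; III: 1; IV: 1; V: 1.
Total = 5.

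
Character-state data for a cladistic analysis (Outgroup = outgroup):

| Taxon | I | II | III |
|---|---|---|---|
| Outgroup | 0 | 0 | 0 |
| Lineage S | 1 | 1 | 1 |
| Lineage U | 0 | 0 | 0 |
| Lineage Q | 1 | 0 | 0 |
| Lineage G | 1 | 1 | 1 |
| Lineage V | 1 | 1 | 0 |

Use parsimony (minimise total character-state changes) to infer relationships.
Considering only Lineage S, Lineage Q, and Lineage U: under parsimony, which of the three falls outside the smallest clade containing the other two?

Lineage U

The outgroup has state '0' for every character, so '1' is the derived state throughout.
I (derived state '1') is shared by Lineage G, Lineage Q, Lineage S, and Lineage V — a synapomorphy uniting that clade.
II: derived state '1' in Lineage G, Lineage S, and Lineage V only — synapomorphy for {Lineage G, Lineage S, Lineage V}.
III: derived state '1' in Lineage G and Lineage S only — synapomorphy for {Lineage G, Lineage S}.
Most parsimonious ingroup topology: ((((Lineage S,Lineage G),Lineage V),Lineage Q),Lineage U).
Lineage Q and Lineage S share a more recent common ancestor with each other than either does with Lineage U, so Lineage U is the least closely related of the three.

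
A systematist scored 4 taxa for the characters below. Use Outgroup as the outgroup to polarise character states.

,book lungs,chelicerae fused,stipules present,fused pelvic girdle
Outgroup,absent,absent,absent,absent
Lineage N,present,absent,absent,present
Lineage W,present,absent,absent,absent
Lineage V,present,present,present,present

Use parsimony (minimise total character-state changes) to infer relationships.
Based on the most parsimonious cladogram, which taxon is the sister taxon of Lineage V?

The outgroup has state 'absent' for every character, so 'present' is the derived state throughout.
All ingroup taxa share the derived state 'present' for book lungs; it defines the ingroup but does not resolve relationships within it.
chelicerae fused (derived state 'present') is unique to Lineage V (autapomorphy; uninformative for grouping).
stipules present (derived state 'present') is unique to Lineage V (autapomorphy; uninformative for grouping).
fused pelvic girdle: derived state 'present' in Lineage N and Lineage V only — synapomorphy for {Lineage N, Lineage V}.
Most parsimonious ingroup topology: ((Lineage N,Lineage V),Lineage W).
Lineage V and Lineage N form a cherry on this tree, so they are sister taxa.

Lineage N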